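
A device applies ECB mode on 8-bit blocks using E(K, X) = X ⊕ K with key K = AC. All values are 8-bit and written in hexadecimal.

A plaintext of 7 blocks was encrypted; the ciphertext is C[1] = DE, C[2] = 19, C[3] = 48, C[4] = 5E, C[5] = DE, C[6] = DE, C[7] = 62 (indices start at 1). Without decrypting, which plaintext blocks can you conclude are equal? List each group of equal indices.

P[1] = P[5] = P[6]

ECB encrypts each block independently with the same key, so equal ciphertext blocks imply equal plaintext blocks.
C[1] = C[5] = C[6] = DE, so P[1] = P[5] = P[6].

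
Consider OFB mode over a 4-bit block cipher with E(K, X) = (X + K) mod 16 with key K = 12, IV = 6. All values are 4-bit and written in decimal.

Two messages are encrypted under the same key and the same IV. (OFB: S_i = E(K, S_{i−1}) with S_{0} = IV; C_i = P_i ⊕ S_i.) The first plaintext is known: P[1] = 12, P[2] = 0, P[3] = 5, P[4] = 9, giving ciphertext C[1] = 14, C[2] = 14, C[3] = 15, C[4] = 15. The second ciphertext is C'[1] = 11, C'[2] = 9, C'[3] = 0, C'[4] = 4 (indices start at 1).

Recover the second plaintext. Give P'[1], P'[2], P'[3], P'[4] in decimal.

P'[1] = 9, P'[2] = 7, P'[3] = 10, P'[4] = 2

In OFB with a reused IV, both messages share the same keystream S_i, so C_i ⊕ C'_i = P_i ⊕ P'_i and thus P'_i = P_i ⊕ C_i ⊕ C'_i.
P'[1]: 12 ⊕ 14 ⊕ 11 = 9.
P'[2]: 0 ⊕ 14 ⊕ 9 = 7.
P'[3]: 5 ⊕ 15 ⊕ 0 = 10.
P'[4]: 9 ⊕ 15 ⊕ 4 = 2.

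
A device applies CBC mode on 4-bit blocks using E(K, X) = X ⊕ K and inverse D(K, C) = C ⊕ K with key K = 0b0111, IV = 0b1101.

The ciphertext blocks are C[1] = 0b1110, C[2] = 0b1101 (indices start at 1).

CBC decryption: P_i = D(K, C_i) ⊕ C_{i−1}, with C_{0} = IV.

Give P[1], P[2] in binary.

P[1]: D(K, 0b1110) = 0b1001; 0b1001 ⊕ 0b1101 = 0b0100.
P[2]: D(K, 0b1101) = 0b1010; 0b1010 ⊕ 0b1110 = 0b0100.

P[1] = 0b0100, P[2] = 0b0100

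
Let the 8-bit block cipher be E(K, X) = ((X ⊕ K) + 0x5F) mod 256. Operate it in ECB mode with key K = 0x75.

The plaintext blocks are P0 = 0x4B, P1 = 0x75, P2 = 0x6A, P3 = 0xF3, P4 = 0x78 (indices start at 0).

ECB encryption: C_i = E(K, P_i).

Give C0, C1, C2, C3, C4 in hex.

C0 = 0x9D, C1 = 0x5F, C2 = 0x7E, C3 = 0xE5, C4 = 0x6C

C0: E(K, 0x4B) = 0x9D.
C1: E(K, 0x75) = 0x5F.
C2: E(K, 0x6A) = 0x7E.
C3: E(K, 0xF3) = 0xE5.
C4: E(K, 0x78) = 0x6C.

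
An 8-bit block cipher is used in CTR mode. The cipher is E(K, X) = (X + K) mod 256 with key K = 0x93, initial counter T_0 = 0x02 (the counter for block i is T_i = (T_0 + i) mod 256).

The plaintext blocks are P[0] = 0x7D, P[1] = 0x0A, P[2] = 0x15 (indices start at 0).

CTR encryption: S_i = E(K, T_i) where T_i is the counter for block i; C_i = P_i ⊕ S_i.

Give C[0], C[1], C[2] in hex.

C[0]: T = 0x02, S = E(K, T) = 0x95; 0x7D ⊕ 0x95 = 0xE8.
C[1]: T = 0x03, S = E(K, T) = 0x96; 0x0A ⊕ 0x96 = 0x9C.
C[2]: T = 0x04, S = E(K, T) = 0x97; 0x15 ⊕ 0x97 = 0x82.

C[0] = 0xE8, C[1] = 0x9C, C[2] = 0x82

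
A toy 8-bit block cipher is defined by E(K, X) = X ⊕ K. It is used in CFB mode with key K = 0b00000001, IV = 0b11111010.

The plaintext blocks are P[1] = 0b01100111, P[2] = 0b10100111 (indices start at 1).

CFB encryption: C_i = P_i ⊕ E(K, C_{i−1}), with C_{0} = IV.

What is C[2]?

C[1]: E(K, 0b11111010) = 0b11111011; 0b01100111 ⊕ 0b11111011 = 0b10011100.
C[2]: E(K, 0b10011100) = 0b10011101; 0b10100111 ⊕ 0b10011101 = 0b00111010.

C[2] = 0b00111010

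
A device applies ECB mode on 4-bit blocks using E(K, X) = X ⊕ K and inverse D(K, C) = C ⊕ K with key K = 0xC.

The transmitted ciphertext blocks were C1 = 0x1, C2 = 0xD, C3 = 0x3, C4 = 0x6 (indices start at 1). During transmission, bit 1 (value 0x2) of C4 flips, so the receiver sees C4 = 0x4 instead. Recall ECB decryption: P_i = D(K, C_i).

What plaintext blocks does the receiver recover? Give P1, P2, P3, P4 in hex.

P1 = 0xD, P2 = 0x1, P3 = 0xF, P4 = 0x8

Only C4 changed, to 0x4. In ECB, a change in C_i affects only P_i. Decrypting the received ciphertext:
P1: D(K, 0x1) = 0xD.
P2: D(K, 0xD) = 0x1.
P3: D(K, 0x3) = 0xF.
P4: D(K, 0x4) = 0x8.
Blocks that differ from the original plaintext: P4.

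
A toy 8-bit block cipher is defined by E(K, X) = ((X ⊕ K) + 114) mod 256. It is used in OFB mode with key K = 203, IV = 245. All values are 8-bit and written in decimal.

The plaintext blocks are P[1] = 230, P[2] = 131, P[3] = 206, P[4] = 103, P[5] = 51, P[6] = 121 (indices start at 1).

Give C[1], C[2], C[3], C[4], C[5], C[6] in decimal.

OFB encryption: S_i = E(K, S_{i−1}) with S_{0} = IV; C_i = P_i ⊕ S_i.
C[1]: S = E(K, 245) = 176; 230 ⊕ 176 = 86.
C[2]: S = E(K, 176) = 237; 131 ⊕ 237 = 110.
C[3]: S = E(K, 237) = 152; 206 ⊕ 152 = 86.
C[4]: S = E(K, 152) = 197; 103 ⊕ 197 = 162.
C[5]: S = E(K, 197) = 128; 51 ⊕ 128 = 179.
C[6]: S = E(K, 128) = 189; 121 ⊕ 189 = 196.

C[1] = 86, C[2] = 110, C[3] = 86, C[4] = 162, C[5] = 179, C[6] = 196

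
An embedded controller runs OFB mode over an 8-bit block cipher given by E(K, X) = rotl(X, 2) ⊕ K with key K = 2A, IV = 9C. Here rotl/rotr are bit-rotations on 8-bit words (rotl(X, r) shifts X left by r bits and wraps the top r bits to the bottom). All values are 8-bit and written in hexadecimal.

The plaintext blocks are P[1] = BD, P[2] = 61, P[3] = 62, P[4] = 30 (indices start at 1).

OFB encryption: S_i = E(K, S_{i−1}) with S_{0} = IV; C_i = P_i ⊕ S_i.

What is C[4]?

C[4] = 06

C[1]: S = E(K, 9C) = 58; BD ⊕ 58 = E5.
C[2]: S = E(K, 58) = 4B; 61 ⊕ 4B = 2A.
C[3]: S = E(K, 4B) = 07; 62 ⊕ 07 = 65.
C[4]: S = E(K, 07) = 36; 30 ⊕ 36 = 06.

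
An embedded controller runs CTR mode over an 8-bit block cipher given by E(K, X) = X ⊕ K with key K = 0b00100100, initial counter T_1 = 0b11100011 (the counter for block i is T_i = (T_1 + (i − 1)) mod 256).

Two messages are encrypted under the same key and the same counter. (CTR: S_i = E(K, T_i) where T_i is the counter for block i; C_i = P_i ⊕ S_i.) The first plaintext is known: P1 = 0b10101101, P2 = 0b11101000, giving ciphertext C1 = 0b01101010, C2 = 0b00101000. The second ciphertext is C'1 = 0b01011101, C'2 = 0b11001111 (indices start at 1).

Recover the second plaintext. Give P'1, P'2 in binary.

In CTR with a reused counter, both messages share the same keystream S_i, so C_i ⊕ C'_i = P_i ⊕ P'_i and thus P'_i = P_i ⊕ C_i ⊕ C'_i.
P'1: 0b10101101 ⊕ 0b01101010 ⊕ 0b01011101 = 0b10011010.
P'2: 0b11101000 ⊕ 0b00101000 ⊕ 0b11001111 = 0b00001111.

P'1 = 0b10011010, P'2 = 0b00001111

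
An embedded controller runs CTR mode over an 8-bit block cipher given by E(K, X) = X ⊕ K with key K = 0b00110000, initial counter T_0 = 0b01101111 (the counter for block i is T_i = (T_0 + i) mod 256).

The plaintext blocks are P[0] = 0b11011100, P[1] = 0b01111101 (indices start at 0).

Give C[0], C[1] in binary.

CTR encryption: S_i = E(K, T_i) where T_i is the counter for block i; C_i = P_i ⊕ S_i.
C[0]: T = 0b01101111, S = E(K, T) = 0b01011111; 0b11011100 ⊕ 0b01011111 = 0b10000011.
C[1]: T = 0b01110000, S = E(K, T) = 0b01000000; 0b01111101 ⊕ 0b01000000 = 0b00111101.

C[0] = 0b10000011, C[1] = 0b00111101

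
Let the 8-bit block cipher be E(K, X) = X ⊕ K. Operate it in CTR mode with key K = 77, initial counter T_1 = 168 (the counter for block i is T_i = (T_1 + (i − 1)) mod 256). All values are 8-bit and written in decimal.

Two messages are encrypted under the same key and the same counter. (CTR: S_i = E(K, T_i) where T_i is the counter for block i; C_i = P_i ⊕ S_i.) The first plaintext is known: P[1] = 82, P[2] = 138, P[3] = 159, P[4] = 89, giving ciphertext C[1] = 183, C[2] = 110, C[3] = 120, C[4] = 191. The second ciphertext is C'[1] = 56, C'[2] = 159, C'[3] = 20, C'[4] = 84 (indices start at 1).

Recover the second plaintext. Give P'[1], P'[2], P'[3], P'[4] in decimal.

In CTR with a reused counter, both messages share the same keystream S_i, so C_i ⊕ C'_i = P_i ⊕ P'_i and thus P'_i = P_i ⊕ C_i ⊕ C'_i.
P'[1]: 82 ⊕ 183 ⊕ 56 = 221.
P'[2]: 138 ⊕ 110 ⊕ 159 = 123.
P'[3]: 159 ⊕ 120 ⊕ 20 = 243.
P'[4]: 89 ⊕ 191 ⊕ 84 = 178.

P'[1] = 221, P'[2] = 123, P'[3] = 243, P'[4] = 178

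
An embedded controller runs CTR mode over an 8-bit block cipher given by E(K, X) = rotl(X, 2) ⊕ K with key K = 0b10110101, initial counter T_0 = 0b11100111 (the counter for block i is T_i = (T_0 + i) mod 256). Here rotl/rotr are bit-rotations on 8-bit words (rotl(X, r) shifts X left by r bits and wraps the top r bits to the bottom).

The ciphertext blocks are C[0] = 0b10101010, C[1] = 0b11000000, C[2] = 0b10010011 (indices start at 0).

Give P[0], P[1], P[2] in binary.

P[0] = 0b10000000, P[1] = 0b11010110, P[2] = 0b10000001

CTR decryption: S_i = E(K, T_i) where T_i is the counter for block i; P_i = C_i ⊕ S_i.
P[0]: T = 0b11100111, S = E(K, T) = 0b00101010; 0b10101010 ⊕ 0b00101010 = 0b10000000.
P[1]: T = 0b11101000, S = E(K, T) = 0b00010110; 0b11000000 ⊕ 0b00010110 = 0b11010110.
P[2]: T = 0b11101001, S = E(K, T) = 0b00010010; 0b10010011 ⊕ 0b00010010 = 0b10000001.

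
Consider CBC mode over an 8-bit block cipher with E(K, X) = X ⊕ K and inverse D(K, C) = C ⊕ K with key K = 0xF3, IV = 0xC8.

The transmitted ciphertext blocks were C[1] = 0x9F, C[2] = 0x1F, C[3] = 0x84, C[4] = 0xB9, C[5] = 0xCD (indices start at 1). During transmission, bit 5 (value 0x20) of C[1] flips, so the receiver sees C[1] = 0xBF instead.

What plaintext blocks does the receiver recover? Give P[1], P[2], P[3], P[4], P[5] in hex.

P[1] = 0x84, P[2] = 0x53, P[3] = 0x68, P[4] = 0xCE, P[5] = 0x87

CBC decryption: P_i = D(K, C_i) ⊕ C_{i−1}, with C_{0} = IV.
Only C[1] changed, to 0xBF. In CBC, a change in C_i garbles P_i and flips the same bit in P_{i+1}. Decrypting the received ciphertext:
P[1]: D(K, 0xBF) = 0x4C; 0x4C ⊕ 0xC8 = 0x84.
P[2]: D(K, 0x1F) = 0xEC; 0xEC ⊕ 0xBF = 0x53.
P[3]: D(K, 0x84) = 0x77; 0x77 ⊕ 0x1F = 0x68.
P[4]: D(K, 0xB9) = 0x4A; 0x4A ⊕ 0x84 = 0xCE.
P[5]: D(K, 0xCD) = 0x3E; 0x3E ⊕ 0xB9 = 0x87.
Blocks that differ from the original plaintext: P[1], P[2].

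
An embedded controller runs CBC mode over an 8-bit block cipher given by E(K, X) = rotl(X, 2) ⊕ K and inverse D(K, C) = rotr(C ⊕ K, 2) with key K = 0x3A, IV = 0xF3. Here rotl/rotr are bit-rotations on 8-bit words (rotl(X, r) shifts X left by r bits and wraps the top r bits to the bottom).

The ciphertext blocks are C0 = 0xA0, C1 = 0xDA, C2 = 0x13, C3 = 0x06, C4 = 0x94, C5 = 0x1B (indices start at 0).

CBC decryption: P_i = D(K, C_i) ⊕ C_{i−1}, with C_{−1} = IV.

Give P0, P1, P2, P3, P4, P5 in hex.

P0: D(K, 0xA0) = 0xA6; 0xA6 ⊕ 0xF3 = 0x55.
P1: D(K, 0xDA) = 0x38; 0x38 ⊕ 0xA0 = 0x98.
P2: D(K, 0x13) = 0x4A; 0x4A ⊕ 0xDA = 0x90.
P3: D(K, 0x06) = 0x0F; 0x0F ⊕ 0x13 = 0x1C.
P4: D(K, 0x94) = 0xAB; 0xAB ⊕ 0x06 = 0xAD.
P5: D(K, 0x1B) = 0x48; 0x48 ⊕ 0x94 = 0xDC.

P0 = 0x55, P1 = 0x98, P2 = 0x90, P3 = 0x1C, P4 = 0xAD, P5 = 0xDC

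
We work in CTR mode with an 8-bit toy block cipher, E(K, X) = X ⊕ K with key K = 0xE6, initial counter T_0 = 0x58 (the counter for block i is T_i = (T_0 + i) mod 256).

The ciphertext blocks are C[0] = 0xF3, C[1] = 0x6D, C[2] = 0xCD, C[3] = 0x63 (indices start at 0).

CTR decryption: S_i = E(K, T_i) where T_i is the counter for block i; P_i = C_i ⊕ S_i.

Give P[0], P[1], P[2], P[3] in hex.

P[0] = 0x4D, P[1] = 0xD2, P[2] = 0x71, P[3] = 0xDE

P[0]: T = 0x58, S = E(K, T) = 0xBE; 0xF3 ⊕ 0xBE = 0x4D.
P[1]: T = 0x59, S = E(K, T) = 0xBF; 0x6D ⊕ 0xBF = 0xD2.
P[2]: T = 0x5A, S = E(K, T) = 0xBC; 0xCD ⊕ 0xBC = 0x71.
P[3]: T = 0x5B, S = E(K, T) = 0xBD; 0x63 ⊕ 0xBD = 0xDE.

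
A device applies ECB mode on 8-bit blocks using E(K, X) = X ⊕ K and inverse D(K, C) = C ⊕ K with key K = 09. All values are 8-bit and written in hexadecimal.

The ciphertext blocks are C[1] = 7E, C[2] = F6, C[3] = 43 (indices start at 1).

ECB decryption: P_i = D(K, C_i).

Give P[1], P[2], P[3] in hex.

P[1] = 77, P[2] = FF, P[3] = 4A

P[1]: D(K, 7E) = 77.
P[2]: D(K, F6) = FF.
P[3]: D(K, 43) = 4A.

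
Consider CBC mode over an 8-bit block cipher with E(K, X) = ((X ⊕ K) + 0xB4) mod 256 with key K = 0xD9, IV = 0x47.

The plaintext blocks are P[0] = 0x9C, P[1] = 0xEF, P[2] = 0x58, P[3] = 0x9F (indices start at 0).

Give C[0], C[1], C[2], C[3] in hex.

C[0] = 0xB6, C[1] = 0x34, C[2] = 0x69, C[3] = 0xE3

CBC encryption: C_i = E(K, P_i ⊕ C_{i−1}), with C_{−1} = IV.
C[0]: P[0] ⊕ 0x47 = 0xDB; E(K, 0xDB) = 0xB6.
C[1]: P[1] ⊕ 0xB6 = 0x59; E(K, 0x59) = 0x34.
C[2]: P[2] ⊕ 0x34 = 0x6C; E(K, 0x6C) = 0x69.
C[3]: P[3] ⊕ 0x69 = 0xF6; E(K, 0xF6) = 0xE3.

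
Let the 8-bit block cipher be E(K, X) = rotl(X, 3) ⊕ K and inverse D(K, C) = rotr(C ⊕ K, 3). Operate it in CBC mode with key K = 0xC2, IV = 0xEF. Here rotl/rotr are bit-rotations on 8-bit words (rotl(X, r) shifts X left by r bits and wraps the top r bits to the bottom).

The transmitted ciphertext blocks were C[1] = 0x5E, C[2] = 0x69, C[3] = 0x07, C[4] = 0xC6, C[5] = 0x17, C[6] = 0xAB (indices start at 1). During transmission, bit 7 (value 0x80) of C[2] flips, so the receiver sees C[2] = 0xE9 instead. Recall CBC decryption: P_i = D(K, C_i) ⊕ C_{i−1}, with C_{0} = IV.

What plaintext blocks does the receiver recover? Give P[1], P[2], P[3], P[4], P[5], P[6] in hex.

P[1] = 0x7C, P[2] = 0x3B, P[3] = 0x51, P[4] = 0x87, P[5] = 0x7C, P[6] = 0x3A

Only C[2] changed, to 0xE9. In CBC, a change in C_i garbles P_i and flips the same bit in P_{i+1}. Decrypting the received ciphertext:
P[1]: D(K, 0x5E) = 0x93; 0x93 ⊕ 0xEF = 0x7C.
P[2]: D(K, 0xE9) = 0x65; 0x65 ⊕ 0x5E = 0x3B.
P[3]: D(K, 0x07) = 0xB8; 0xB8 ⊕ 0xE9 = 0x51.
P[4]: D(K, 0xC6) = 0x80; 0x80 ⊕ 0x07 = 0x87.
P[5]: D(K, 0x17) = 0xBA; 0xBA ⊕ 0xC6 = 0x7C.
P[6]: D(K, 0xAB) = 0x2D; 0x2D ⊕ 0x17 = 0x3A.
Blocks that differ from the original plaintext: P[2], P[3].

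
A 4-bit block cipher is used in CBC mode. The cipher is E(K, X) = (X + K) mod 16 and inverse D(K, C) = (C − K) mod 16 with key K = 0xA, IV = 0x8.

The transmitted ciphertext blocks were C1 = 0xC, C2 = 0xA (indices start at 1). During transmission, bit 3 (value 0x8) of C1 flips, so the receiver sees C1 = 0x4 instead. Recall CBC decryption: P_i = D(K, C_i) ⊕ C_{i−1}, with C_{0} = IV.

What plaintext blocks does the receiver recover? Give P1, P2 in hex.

Only C1 changed, to 0x4. In CBC, a change in C_i garbles P_i and flips the same bit in P_{i+1}. Decrypting the received ciphertext:
P1: D(K, 0x4) = 0xA; 0xA ⊕ 0x8 = 0x2.
P2: D(K, 0xA) = 0x0; 0x0 ⊕ 0x4 = 0x4.
Blocks that differ from the original plaintext: P1, P2.

P1 = 0x2, P2 = 0x4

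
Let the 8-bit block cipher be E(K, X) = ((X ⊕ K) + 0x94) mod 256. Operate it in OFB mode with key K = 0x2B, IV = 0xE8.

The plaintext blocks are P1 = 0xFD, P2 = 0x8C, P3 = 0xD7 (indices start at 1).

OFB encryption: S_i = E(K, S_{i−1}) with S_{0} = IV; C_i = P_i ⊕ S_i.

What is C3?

C1: S = E(K, 0xE8) = 0x57; 0xFD ⊕ 0x57 = 0xAA.
C2: S = E(K, 0x57) = 0x10; 0x8C ⊕ 0x10 = 0x9C.
C3: S = E(K, 0x10) = 0xCF; 0xD7 ⊕ 0xCF = 0x18.

C3 = 0x18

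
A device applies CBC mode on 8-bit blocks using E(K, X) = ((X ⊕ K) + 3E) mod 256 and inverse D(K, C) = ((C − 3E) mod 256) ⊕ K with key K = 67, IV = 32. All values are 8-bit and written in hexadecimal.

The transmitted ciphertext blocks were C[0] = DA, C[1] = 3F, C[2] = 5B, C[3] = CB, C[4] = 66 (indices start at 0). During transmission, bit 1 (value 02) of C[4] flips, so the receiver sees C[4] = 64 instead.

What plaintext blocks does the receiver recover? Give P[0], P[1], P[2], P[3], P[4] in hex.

CBC decryption: P_i = D(K, C_i) ⊕ C_{i−1}, with C_{−1} = IV.
Only C[4] changed, to 64. In CBC, a change in C_i garbles P_i and flips the same bit in P_{i+1}. Decrypting the received ciphertext:
P[0]: D(K, DA) = FB; FB ⊕ 32 = C9.
P[1]: D(K, 3F) = 66; 66 ⊕ DA = BC.
P[2]: D(K, 5B) = 7A; 7A ⊕ 3F = 45.
P[3]: D(K, CB) = EA; EA ⊕ 5B = B1.
P[4]: D(K, 64) = 41; 41 ⊕ CB = 8A.
Blocks that differ from the original plaintext: P[4].

P[0] = C9, P[1] = BC, P[2] = 45, P[3] = B1, P[4] = 8A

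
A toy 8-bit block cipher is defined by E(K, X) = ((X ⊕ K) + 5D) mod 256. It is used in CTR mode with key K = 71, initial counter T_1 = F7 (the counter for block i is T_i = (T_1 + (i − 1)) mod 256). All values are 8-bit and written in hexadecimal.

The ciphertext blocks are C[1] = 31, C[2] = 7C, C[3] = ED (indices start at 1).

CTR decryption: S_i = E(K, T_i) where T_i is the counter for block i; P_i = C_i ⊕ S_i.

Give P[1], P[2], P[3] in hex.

P[1]: T = F7, S = E(K, T) = E3; 31 ⊕ E3 = D2.
P[2]: T = F8, S = E(K, T) = E6; 7C ⊕ E6 = 9A.
P[3]: T = F9, S = E(K, T) = E5; ED ⊕ E5 = 08.

P[1] = D2, P[2] = 9A, P[3] = 08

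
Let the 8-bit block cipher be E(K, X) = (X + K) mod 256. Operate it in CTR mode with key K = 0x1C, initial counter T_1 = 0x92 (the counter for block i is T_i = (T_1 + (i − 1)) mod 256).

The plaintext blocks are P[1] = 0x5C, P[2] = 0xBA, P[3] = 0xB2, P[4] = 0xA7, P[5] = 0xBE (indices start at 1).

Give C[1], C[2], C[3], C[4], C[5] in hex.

C[1] = 0xF2, C[2] = 0x15, C[3] = 0x02, C[4] = 0x16, C[5] = 0x0C

CTR encryption: S_i = E(K, T_i) where T_i is the counter for block i; C_i = P_i ⊕ S_i.
C[1]: T = 0x92, S = E(K, T) = 0xAE; 0x5C ⊕ 0xAE = 0xF2.
C[2]: T = 0x93, S = E(K, T) = 0xAF; 0xBA ⊕ 0xAF = 0x15.
C[3]: T = 0x94, S = E(K, T) = 0xB0; 0xB2 ⊕ 0xB0 = 0x02.
C[4]: T = 0x95, S = E(K, T) = 0xB1; 0xA7 ⊕ 0xB1 = 0x16.
C[5]: T = 0x96, S = E(K, T) = 0xB2; 0xBE ⊕ 0xB2 = 0x0C.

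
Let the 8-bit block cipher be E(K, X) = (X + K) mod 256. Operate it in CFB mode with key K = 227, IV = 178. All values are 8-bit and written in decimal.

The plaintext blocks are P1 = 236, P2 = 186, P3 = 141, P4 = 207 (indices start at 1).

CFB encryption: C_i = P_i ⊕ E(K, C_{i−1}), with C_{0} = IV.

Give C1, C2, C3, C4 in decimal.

C1: E(K, 178) = 149; 236 ⊕ 149 = 121.
C2: E(K, 121) = 92; 186 ⊕ 92 = 230.
C3: E(K, 230) = 201; 141 ⊕ 201 = 68.
C4: E(K, 68) = 39; 207 ⊕ 39 = 232.

C1 = 121, C2 = 230, C3 = 68, C4 = 232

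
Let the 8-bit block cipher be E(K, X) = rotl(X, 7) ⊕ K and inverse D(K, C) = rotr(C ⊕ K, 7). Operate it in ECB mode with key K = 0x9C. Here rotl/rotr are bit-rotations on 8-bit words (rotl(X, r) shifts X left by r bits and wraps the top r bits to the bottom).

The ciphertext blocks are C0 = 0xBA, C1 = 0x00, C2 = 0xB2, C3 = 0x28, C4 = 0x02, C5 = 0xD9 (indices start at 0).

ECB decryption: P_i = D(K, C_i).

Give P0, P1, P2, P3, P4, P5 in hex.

P0: D(K, 0xBA) = 0x4C.
P1: D(K, 0x00) = 0x39.
P2: D(K, 0xB2) = 0x5C.
P3: D(K, 0x28) = 0x69.
P4: D(K, 0x02) = 0x3D.
P5: D(K, 0xD9) = 0x8A.

P0 = 0x4C, P1 = 0x39, P2 = 0x5C, P3 = 0x69, P4 = 0x3D, P5 = 0x8A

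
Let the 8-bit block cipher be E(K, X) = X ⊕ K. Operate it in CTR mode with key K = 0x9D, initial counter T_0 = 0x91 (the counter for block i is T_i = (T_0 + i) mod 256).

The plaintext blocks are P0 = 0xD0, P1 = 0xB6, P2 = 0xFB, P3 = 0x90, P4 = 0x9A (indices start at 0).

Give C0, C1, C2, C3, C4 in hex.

CTR encryption: S_i = E(K, T_i) where T_i is the counter for block i; C_i = P_i ⊕ S_i.
C0: T = 0x91, S = E(K, T) = 0x0C; 0xD0 ⊕ 0x0C = 0xDC.
C1: T = 0x92, S = E(K, T) = 0x0F; 0xB6 ⊕ 0x0F = 0xB9.
C2: T = 0x93, S = E(K, T) = 0x0E; 0xFB ⊕ 0x0E = 0xF5.
C3: T = 0x94, S = E(K, T) = 0x09; 0x90 ⊕ 0x09 = 0x99.
C4: T = 0x95, S = E(K, T) = 0x08; 0x9A ⊕ 0x08 = 0x92.

C0 = 0xDC, C1 = 0xB9, C2 = 0xF5, C3 = 0x99, C4 = 0x92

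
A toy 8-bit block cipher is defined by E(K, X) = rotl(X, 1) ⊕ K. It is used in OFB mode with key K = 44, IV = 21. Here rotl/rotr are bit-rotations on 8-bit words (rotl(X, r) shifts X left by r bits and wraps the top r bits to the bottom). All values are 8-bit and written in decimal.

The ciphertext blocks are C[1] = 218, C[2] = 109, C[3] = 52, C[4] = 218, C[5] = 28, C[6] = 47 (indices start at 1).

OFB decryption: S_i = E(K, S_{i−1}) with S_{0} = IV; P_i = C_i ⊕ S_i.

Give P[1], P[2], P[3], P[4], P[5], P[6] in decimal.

P[1]: S = E(K, 21) = 6; 218 ⊕ 6 = 220.
P[2]: S = E(K, 6) = 32; 109 ⊕ 32 = 77.
P[3]: S = E(K, 32) = 108; 52 ⊕ 108 = 88.
P[4]: S = E(K, 108) = 244; 218 ⊕ 244 = 46.
P[5]: S = E(K, 244) = 197; 28 ⊕ 197 = 217.
P[6]: S = E(K, 197) = 167; 47 ⊕ 167 = 136.

P[1] = 220, P[2] = 77, P[3] = 88, P[4] = 46, P[5] = 217, P[6] = 136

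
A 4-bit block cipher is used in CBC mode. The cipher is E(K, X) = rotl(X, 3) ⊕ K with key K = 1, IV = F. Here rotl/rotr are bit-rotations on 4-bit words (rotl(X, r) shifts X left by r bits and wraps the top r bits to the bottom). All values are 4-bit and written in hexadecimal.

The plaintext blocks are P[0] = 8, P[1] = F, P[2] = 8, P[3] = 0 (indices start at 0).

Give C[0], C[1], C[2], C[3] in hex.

CBC encryption: C_i = E(K, P_i ⊕ C_{i−1}), with C_{−1} = IV.
C[0]: P[0] ⊕ F = 7; E(K, 7) = A.
C[1]: P[1] ⊕ A = 5; E(K, 5) = B.
C[2]: P[2] ⊕ B = 3; E(K, 3) = 8.
C[3]: P[3] ⊕ 8 = 8; E(K, 8) = 5.

C[0] = A, C[1] = B, C[2] = 8, C[3] = 5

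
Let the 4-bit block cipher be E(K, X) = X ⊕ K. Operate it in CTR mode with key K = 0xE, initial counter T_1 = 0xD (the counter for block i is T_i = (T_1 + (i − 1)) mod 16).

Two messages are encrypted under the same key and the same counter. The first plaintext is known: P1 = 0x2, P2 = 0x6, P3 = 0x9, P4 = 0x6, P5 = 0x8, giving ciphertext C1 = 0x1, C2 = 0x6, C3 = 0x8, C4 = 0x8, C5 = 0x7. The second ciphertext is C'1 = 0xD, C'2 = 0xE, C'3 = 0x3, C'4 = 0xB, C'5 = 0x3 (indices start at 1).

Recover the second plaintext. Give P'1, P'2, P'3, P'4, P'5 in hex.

In CTR with a reused counter, both messages share the same keystream S_i, so C_i ⊕ C'_i = P_i ⊕ P'_i and thus P'_i = P_i ⊕ C_i ⊕ C'_i.
P'1: 0x2 ⊕ 0x1 ⊕ 0xD = 0xE.
P'2: 0x6 ⊕ 0x6 ⊕ 0xE = 0xE.
P'3: 0x9 ⊕ 0x8 ⊕ 0x3 = 0x2.
P'4: 0x6 ⊕ 0x8 ⊕ 0xB = 0x5.
P'5: 0x8 ⊕ 0x7 ⊕ 0x3 = 0xC.

P'1 = 0xE, P'2 = 0xE, P'3 = 0x2, P'4 = 0x5, P'5 = 0xC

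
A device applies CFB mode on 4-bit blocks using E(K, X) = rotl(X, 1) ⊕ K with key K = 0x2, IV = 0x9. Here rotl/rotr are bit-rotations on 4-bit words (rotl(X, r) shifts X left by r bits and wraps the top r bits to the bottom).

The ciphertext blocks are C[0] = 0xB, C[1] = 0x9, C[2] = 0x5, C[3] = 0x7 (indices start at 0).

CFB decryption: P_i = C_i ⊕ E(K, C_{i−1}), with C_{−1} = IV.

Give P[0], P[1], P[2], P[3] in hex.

P[0] = 0xA, P[1] = 0xC, P[2] = 0x4, P[3] = 0xF

P[0]: E(K, 0x9) = 0x1; 0xB ⊕ 0x1 = 0xA.
P[1]: E(K, 0xB) = 0x5; 0x9 ⊕ 0x5 = 0xC.
P[2]: E(K, 0x9) = 0x1; 0x5 ⊕ 0x1 = 0x4.
P[3]: E(K, 0x5) = 0x8; 0x7 ⊕ 0x8 = 0xF.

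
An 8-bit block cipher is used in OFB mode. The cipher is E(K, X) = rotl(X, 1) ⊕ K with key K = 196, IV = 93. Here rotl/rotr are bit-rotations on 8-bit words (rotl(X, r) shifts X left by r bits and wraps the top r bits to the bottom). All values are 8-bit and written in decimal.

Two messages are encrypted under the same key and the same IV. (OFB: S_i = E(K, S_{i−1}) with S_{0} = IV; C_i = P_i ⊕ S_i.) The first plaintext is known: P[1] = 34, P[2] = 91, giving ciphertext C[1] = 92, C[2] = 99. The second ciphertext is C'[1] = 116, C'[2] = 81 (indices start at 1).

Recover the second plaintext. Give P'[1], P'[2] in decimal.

In OFB with a reused IV, both messages share the same keystream S_i, so C_i ⊕ C'_i = P_i ⊕ P'_i and thus P'_i = P_i ⊕ C_i ⊕ C'_i.
P'[1]: 34 ⊕ 92 ⊕ 116 = 10.
P'[2]: 91 ⊕ 99 ⊕ 81 = 105.

P'[1] = 10, P'[2] = 105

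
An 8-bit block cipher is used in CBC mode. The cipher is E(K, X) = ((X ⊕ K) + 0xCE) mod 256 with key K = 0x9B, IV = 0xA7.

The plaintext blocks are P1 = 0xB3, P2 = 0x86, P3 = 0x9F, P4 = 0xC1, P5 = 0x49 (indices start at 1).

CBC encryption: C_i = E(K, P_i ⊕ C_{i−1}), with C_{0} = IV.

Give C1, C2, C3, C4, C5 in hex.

C1: P1 ⊕ 0xA7 = 0x14; E(K, 0x14) = 0x5D.
C2: P2 ⊕ 0x5D = 0xDB; E(K, 0xDB) = 0x0E.
C3: P3 ⊕ 0x0E = 0x91; E(K, 0x91) = 0xD8.
C4: P4 ⊕ 0xD8 = 0x19; E(K, 0x19) = 0x50.
C5: P5 ⊕ 0x50 = 0x19; E(K, 0x19) = 0x50.

C1 = 0x5D, C2 = 0x0E, C3 = 0xD8, C4 = 0x50, C5 = 0x50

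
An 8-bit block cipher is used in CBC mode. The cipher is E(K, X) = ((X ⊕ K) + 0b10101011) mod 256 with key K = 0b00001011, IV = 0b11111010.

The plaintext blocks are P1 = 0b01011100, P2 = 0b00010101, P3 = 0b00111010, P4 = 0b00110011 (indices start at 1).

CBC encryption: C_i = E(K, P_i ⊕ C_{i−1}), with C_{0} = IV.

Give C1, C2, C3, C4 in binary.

C1 = 0b01011000, C2 = 0b11110001, C3 = 0b01101011, C4 = 0b11111110

C1: P1 ⊕ 0b11111010 = 0b10100110; E(K, 0b10100110) = 0b01011000.
C2: P2 ⊕ 0b01011000 = 0b01001101; E(K, 0b01001101) = 0b11110001.
C3: P3 ⊕ 0b11110001 = 0b11001011; E(K, 0b11001011) = 0b01101011.
C4: P4 ⊕ 0b01101011 = 0b01011000; E(K, 0b01011000) = 0b11111110.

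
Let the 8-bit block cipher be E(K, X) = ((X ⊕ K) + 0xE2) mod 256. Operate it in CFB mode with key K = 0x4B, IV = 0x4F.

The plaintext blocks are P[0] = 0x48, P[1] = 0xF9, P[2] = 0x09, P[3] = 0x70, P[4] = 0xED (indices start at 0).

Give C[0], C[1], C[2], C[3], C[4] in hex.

CFB encryption: C_i = P_i ⊕ E(K, C_{i−1}), with C_{−1} = IV.
C[0]: E(K, 0x4F) = 0xE6; 0x48 ⊕ 0xE6 = 0xAE.
C[1]: E(K, 0xAE) = 0xC7; 0xF9 ⊕ 0xC7 = 0x3E.
C[2]: E(K, 0x3E) = 0x57; 0x09 ⊕ 0x57 = 0x5E.
C[3]: E(K, 0x5E) = 0xF7; 0x70 ⊕ 0xF7 = 0x87.
C[4]: E(K, 0x87) = 0xAE; 0xED ⊕ 0xAE = 0x43.

C[0] = 0xAE, C[1] = 0x3E, C[2] = 0x5E, C[3] = 0x87, C[4] = 0x43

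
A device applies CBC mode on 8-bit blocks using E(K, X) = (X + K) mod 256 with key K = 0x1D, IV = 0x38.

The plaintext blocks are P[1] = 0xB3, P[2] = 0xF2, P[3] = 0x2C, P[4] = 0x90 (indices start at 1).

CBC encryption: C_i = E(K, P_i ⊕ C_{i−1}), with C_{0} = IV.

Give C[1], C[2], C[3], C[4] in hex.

C[1] = 0xA8, C[2] = 0x77, C[3] = 0x78, C[4] = 0x05

C[1]: P[1] ⊕ 0x38 = 0x8B; E(K, 0x8B) = 0xA8.
C[2]: P[2] ⊕ 0xA8 = 0x5A; E(K, 0x5A) = 0x77.
C[3]: P[3] ⊕ 0x77 = 0x5B; E(K, 0x5B) = 0x78.
C[4]: P[4] ⊕ 0x78 = 0xE8; E(K, 0xE8) = 0x05.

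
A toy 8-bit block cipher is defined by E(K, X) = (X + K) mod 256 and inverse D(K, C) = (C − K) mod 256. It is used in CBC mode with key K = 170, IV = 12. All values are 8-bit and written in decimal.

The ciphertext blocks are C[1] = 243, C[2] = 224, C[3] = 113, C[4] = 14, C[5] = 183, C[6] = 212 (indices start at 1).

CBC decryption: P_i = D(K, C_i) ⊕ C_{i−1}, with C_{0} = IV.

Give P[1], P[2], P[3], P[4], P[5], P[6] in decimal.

P[1] = 69, P[2] = 197, P[3] = 39, P[4] = 21, P[5] = 3, P[6] = 157

P[1]: D(K, 243) = 73; 73 ⊕ 12 = 69.
P[2]: D(K, 224) = 54; 54 ⊕ 243 = 197.
P[3]: D(K, 113) = 199; 199 ⊕ 224 = 39.
P[4]: D(K, 14) = 100; 100 ⊕ 113 = 21.
P[5]: D(K, 183) = 13; 13 ⊕ 14 = 3.
P[6]: D(K, 212) = 42; 42 ⊕ 183 = 157.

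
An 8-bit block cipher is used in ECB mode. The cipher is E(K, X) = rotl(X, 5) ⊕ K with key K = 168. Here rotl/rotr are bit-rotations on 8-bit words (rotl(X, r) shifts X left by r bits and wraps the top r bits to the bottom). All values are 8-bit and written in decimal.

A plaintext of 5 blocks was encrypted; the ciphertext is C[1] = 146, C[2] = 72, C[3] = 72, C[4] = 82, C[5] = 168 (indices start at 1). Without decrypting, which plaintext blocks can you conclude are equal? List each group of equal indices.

ECB encrypts each block independently with the same key, so equal ciphertext blocks imply equal plaintext blocks.
C[2] = C[3] = 72, so P[2] = P[3].

P[2] = P[3]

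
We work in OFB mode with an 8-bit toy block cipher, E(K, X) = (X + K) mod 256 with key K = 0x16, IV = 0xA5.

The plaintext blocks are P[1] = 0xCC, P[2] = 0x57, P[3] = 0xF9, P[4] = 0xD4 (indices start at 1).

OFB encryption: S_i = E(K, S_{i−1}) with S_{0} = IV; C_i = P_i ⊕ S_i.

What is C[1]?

C[1]: S = E(K, 0xA5) = 0xBB; 0xCC ⊕ 0xBB = 0x77.

C[1] = 0x77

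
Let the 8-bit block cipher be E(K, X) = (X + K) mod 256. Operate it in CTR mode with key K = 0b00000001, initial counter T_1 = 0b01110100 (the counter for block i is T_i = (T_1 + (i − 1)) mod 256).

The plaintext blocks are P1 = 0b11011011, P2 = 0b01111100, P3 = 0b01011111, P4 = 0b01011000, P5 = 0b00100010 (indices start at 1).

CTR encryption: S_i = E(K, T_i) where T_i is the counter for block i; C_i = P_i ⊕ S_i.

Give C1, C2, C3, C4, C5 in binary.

C1: T = 0b01110100, S = E(K, T) = 0b01110101; 0b11011011 ⊕ 0b01110101 = 0b10101110.
C2: T = 0b01110101, S = E(K, T) = 0b01110110; 0b01111100 ⊕ 0b01110110 = 0b00001010.
C3: T = 0b01110110, S = E(K, T) = 0b01110111; 0b01011111 ⊕ 0b01110111 = 0b00101000.
C4: T = 0b01110111, S = E(K, T) = 0b01111000; 0b01011000 ⊕ 0b01111000 = 0b00100000.
C5: T = 0b01111000, S = E(K, T) = 0b01111001; 0b00100010 ⊕ 0b01111001 = 0b01011011.

C1 = 0b10101110, C2 = 0b00001010, C3 = 0b00101000, C4 = 0b00100000, C5 = 0b01011011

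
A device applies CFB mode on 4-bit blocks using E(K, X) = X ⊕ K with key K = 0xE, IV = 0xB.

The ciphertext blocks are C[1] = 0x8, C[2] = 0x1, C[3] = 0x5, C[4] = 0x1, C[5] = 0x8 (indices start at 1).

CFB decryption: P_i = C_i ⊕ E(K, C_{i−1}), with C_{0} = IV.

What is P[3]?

P[3] = 0xA

P[3]: E(K, 0x1) = 0xF; 0x5 ⊕ 0xF = 0xA.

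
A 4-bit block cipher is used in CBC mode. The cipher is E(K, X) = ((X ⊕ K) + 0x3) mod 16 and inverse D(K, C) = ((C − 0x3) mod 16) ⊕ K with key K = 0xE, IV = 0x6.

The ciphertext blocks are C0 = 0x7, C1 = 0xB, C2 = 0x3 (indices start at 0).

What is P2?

P2 = 0x5

CBC decryption: P_i = D(K, C_i) ⊕ C_{i−1}, with C_{−1} = IV.
P2: D(K, 0x3) = 0xE; 0xE ⊕ 0xB = 0x5.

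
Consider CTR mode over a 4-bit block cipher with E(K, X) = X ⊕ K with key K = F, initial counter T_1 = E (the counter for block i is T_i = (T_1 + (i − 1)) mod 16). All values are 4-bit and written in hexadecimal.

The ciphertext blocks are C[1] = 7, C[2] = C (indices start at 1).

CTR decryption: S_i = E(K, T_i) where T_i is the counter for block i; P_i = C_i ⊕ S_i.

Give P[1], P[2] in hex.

P[1] = 6, P[2] = C

P[1]: T = E, S = E(K, T) = 1; 7 ⊕ 1 = 6.
P[2]: T = F, S = E(K, T) = 0; C ⊕ 0 = C.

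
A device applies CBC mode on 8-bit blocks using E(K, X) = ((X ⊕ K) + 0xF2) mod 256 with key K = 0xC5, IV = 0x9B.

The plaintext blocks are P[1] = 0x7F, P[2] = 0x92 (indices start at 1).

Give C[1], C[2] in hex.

C[1] = 0x13, C[2] = 0x36

CBC encryption: C_i = E(K, P_i ⊕ C_{i−1}), with C_{0} = IV.
C[1]: P[1] ⊕ 0x9B = 0xE4; E(K, 0xE4) = 0x13.
C[2]: P[2] ⊕ 0x13 = 0x81; E(K, 0x81) = 0x36.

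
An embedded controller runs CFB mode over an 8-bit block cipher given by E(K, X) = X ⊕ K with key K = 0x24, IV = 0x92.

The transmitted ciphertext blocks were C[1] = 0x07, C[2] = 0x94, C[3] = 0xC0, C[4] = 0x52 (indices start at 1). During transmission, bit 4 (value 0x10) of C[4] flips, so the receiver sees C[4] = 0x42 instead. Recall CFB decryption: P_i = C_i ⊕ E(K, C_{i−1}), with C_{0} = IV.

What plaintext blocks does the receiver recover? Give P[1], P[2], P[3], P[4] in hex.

Only C[4] changed, to 0x42. In CFB, a change in C_i flips the same bit in P_i and garbles P_{i+1}. Decrypting the received ciphertext:
P[1]: E(K, 0x92) = 0xB6; 0x07 ⊕ 0xB6 = 0xB1.
P[2]: E(K, 0x07) = 0x23; 0x94 ⊕ 0x23 = 0xB7.
P[3]: E(K, 0x94) = 0xB0; 0xC0 ⊕ 0xB0 = 0x70.
P[4]: E(K, 0xC0) = 0xE4; 0x42 ⊕ 0xE4 = 0xA6.
Blocks that differ from the original plaintext: P[4].

P[1] = 0xB1, P[2] = 0xB7, P[3] = 0x70, P[4] = 0xA6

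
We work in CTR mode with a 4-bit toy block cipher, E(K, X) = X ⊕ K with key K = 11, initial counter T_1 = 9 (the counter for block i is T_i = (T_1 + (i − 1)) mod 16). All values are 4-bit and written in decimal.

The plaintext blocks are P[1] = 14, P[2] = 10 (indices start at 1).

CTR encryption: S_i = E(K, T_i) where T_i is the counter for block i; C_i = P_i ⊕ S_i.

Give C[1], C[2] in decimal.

C[1] = 12, C[2] = 11

C[1]: T = 9, S = E(K, T) = 2; 14 ⊕ 2 = 12.
C[2]: T = 10, S = E(K, T) = 1; 10 ⊕ 1 = 11.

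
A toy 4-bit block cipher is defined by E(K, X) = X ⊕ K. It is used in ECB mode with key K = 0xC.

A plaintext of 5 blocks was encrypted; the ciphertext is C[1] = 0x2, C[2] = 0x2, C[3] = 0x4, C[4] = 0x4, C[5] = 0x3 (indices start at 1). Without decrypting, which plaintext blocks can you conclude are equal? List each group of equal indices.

ECB encrypts each block independently with the same key, so equal ciphertext blocks imply equal plaintext blocks.
C[1] = C[2] = 0x2, so P[1] = P[2].
C[3] = C[4] = 0x4, so P[3] = P[4].

P[1] = P[2]; P[3] = P[4]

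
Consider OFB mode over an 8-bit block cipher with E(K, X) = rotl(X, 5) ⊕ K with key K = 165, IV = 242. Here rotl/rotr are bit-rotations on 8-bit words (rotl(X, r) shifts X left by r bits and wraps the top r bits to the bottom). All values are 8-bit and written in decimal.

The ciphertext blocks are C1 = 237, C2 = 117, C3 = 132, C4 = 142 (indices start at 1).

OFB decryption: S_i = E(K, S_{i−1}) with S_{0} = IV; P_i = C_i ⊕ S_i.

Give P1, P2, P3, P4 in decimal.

P1: S = E(K, 242) = 251; 237 ⊕ 251 = 22.
P2: S = E(K, 251) = 218; 117 ⊕ 218 = 175.
P3: S = E(K, 218) = 254; 132 ⊕ 254 = 122.
P4: S = E(K, 254) = 122; 142 ⊕ 122 = 244.

P1 = 22, P2 = 175, P3 = 122, P4 = 244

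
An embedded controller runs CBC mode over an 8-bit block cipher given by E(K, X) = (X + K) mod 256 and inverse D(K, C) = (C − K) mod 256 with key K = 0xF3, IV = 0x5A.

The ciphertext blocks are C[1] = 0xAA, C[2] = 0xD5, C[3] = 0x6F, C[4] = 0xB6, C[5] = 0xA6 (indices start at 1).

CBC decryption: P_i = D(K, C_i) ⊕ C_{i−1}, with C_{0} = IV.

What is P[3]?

P[3] = 0xA9

P[3]: D(K, 0x6F) = 0x7C; 0x7C ⊕ 0xD5 = 0xA9.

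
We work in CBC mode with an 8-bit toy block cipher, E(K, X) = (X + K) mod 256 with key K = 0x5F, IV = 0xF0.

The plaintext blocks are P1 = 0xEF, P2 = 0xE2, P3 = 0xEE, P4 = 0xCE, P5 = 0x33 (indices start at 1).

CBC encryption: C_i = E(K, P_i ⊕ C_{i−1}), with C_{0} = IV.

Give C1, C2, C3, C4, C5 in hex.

C1 = 0x7E, C2 = 0xFB, C3 = 0x74, C4 = 0x19, C5 = 0x89

C1: P1 ⊕ 0xF0 = 0x1F; E(K, 0x1F) = 0x7E.
C2: P2 ⊕ 0x7E = 0x9C; E(K, 0x9C) = 0xFB.
C3: P3 ⊕ 0xFB = 0x15; E(K, 0x15) = 0x74.
C4: P4 ⊕ 0x74 = 0xBA; E(K, 0xBA) = 0x19.
C5: P5 ⊕ 0x19 = 0x2A; E(K, 0x2A) = 0x89.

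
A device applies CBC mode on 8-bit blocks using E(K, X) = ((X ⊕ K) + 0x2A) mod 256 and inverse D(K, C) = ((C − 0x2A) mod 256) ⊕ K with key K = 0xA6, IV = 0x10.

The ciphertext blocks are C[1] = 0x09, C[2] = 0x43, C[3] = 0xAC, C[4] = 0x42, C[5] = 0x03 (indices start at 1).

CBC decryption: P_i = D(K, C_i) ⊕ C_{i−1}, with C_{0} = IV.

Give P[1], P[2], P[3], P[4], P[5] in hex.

P[1] = 0x69, P[2] = 0xB6, P[3] = 0x67, P[4] = 0x12, P[5] = 0x3D

P[1]: D(K, 0x09) = 0x79; 0x79 ⊕ 0x10 = 0x69.
P[2]: D(K, 0x43) = 0xBF; 0xBF ⊕ 0x09 = 0xB6.
P[3]: D(K, 0xAC) = 0x24; 0x24 ⊕ 0x43 = 0x67.
P[4]: D(K, 0x42) = 0xBE; 0xBE ⊕ 0xAC = 0x12.
P[5]: D(K, 0x03) = 0x7F; 0x7F ⊕ 0x42 = 0x3D.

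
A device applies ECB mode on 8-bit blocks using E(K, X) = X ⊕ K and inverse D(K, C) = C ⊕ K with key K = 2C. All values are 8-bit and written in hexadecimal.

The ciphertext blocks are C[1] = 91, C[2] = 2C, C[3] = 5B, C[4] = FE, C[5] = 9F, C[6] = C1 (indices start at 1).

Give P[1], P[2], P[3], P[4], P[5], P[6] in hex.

P[1] = BD, P[2] = 00, P[3] = 77, P[4] = D2, P[5] = B3, P[6] = ED

ECB decryption: P_i = D(K, C_i).
P[1]: D(K, 91) = BD.
P[2]: D(K, 2C) = 00.
P[3]: D(K, 5B) = 77.
P[4]: D(K, FE) = D2.
P[5]: D(K, 9F) = B3.
P[6]: D(K, C1) = ED.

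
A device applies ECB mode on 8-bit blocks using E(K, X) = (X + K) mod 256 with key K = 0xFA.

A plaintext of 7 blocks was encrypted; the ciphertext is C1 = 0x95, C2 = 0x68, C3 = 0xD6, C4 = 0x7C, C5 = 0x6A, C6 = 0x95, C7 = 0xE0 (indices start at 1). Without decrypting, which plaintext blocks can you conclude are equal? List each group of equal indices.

P1 = P6

ECB encrypts each block independently with the same key, so equal ciphertext blocks imply equal plaintext blocks.
C1 = C6 = 0x95, so P1 = P6.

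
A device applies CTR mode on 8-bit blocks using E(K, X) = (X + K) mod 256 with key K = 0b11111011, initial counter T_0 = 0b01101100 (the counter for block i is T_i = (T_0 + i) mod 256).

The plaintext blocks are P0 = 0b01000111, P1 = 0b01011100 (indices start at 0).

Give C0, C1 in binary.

C0 = 0b00100000, C1 = 0b00110100

CTR encryption: S_i = E(K, T_i) where T_i is the counter for block i; C_i = P_i ⊕ S_i.
C0: T = 0b01101100, S = E(K, T) = 0b01100111; 0b01000111 ⊕ 0b01100111 = 0b00100000.
C1: T = 0b01101101, S = E(K, T) = 0b01101000; 0b01011100 ⊕ 0b01101000 = 0b00110100.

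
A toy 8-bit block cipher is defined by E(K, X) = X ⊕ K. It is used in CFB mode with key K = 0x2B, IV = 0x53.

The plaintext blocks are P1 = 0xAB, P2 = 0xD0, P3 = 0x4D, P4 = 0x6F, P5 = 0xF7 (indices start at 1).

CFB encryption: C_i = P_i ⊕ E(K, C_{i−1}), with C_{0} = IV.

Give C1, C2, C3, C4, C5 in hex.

C1: E(K, 0x53) = 0x78; 0xAB ⊕ 0x78 = 0xD3.
C2: E(K, 0xD3) = 0xF8; 0xD0 ⊕ 0xF8 = 0x28.
C3: E(K, 0x28) = 0x03; 0x4D ⊕ 0x03 = 0x4E.
C4: E(K, 0x4E) = 0x65; 0x6F ⊕ 0x65 = 0x0A.
C5: E(K, 0x0A) = 0x21; 0xF7 ⊕ 0x21 = 0xD6.

C1 = 0xD3, C2 = 0x28, C3 = 0x4E, C4 = 0x0A, C5 = 0xD6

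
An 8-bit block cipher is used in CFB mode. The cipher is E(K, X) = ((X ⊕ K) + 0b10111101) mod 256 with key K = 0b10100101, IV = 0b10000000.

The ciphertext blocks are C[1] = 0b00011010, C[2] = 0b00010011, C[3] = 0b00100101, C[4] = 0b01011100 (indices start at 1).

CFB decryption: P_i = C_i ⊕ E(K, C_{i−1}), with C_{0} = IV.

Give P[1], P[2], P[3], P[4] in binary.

P[1]: E(K, 0b10000000) = 0b11100010; 0b00011010 ⊕ 0b11100010 = 0b11111000.
P[2]: E(K, 0b00011010) = 0b01111100; 0b00010011 ⊕ 0b01111100 = 0b01101111.
P[3]: E(K, 0b00010011) = 0b01110011; 0b00100101 ⊕ 0b01110011 = 0b01010110.
P[4]: E(K, 0b00100101) = 0b00111101; 0b01011100 ⊕ 0b00111101 = 0b01100001.

P[1] = 0b11111000, P[2] = 0b01101111, P[3] = 0b01010110, P[4] = 0b01100001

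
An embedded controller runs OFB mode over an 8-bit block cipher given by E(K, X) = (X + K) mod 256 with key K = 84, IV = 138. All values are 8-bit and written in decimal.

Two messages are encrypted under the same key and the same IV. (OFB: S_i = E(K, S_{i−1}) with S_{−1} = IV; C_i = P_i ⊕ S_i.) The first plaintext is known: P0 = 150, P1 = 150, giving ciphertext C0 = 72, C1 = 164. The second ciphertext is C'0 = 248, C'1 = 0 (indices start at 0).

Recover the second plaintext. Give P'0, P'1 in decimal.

In OFB with a reused IV, both messages share the same keystream S_i, so C_i ⊕ C'_i = P_i ⊕ P'_i and thus P'_i = P_i ⊕ C_i ⊕ C'_i.
P'0: 150 ⊕ 72 ⊕ 248 = 38.
P'1: 150 ⊕ 164 ⊕ 0 = 50.

P'0 = 38, P'1 = 50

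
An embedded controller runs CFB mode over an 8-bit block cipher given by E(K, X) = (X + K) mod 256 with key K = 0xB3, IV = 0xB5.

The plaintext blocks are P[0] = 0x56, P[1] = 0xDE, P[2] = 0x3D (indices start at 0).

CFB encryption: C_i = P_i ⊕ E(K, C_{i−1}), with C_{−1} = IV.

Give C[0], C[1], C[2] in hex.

C[0]: E(K, 0xB5) = 0x68; 0x56 ⊕ 0x68 = 0x3E.
C[1]: E(K, 0x3E) = 0xF1; 0xDE ⊕ 0xF1 = 0x2F.
C[2]: E(K, 0x2F) = 0xE2; 0x3D ⊕ 0xE2 = 0xDF.

C[0] = 0x3E, C[1] = 0x2F, C[2] = 0xDF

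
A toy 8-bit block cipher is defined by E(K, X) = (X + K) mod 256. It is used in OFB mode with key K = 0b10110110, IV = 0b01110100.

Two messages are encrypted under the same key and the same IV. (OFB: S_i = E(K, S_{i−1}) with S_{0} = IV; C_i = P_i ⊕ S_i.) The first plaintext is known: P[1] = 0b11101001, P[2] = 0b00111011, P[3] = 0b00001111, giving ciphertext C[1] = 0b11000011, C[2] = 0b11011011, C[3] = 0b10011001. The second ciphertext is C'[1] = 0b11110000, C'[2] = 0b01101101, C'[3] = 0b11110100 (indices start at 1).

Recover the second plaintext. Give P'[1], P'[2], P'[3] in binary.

In OFB with a reused IV, both messages share the same keystream S_i, so C_i ⊕ C'_i = P_i ⊕ P'_i and thus P'_i = P_i ⊕ C_i ⊕ C'_i.
P'[1]: 0b11101001 ⊕ 0b11000011 ⊕ 0b11110000 = 0b11011010.
P'[2]: 0b00111011 ⊕ 0b11011011 ⊕ 0b01101101 = 0b10001101.
P'[3]: 0b00001111 ⊕ 0b10011001 ⊕ 0b11110100 = 0b01100010.

P'[1] = 0b11011010, P'[2] = 0b10001101, P'[3] = 0b01100010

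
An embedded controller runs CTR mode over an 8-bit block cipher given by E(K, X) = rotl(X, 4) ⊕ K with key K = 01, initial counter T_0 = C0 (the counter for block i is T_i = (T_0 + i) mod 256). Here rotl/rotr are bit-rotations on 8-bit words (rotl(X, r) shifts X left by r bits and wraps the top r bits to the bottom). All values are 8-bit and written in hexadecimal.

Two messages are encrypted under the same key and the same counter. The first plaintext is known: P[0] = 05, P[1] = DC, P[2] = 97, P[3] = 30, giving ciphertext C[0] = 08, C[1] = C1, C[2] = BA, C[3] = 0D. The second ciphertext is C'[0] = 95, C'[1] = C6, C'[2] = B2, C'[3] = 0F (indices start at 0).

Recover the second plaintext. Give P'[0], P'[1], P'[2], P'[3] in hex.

P'[0] = 98, P'[1] = DB, P'[2] = 9F, P'[3] = 32

In CTR with a reused counter, both messages share the same keystream S_i, so C_i ⊕ C'_i = P_i ⊕ P'_i and thus P'_i = P_i ⊕ C_i ⊕ C'_i.
P'[0]: 05 ⊕ 08 ⊕ 95 = 98.
P'[1]: DC ⊕ C1 ⊕ C6 = DB.
P'[2]: 97 ⊕ BA ⊕ B2 = 9F.
P'[3]: 30 ⊕ 0D ⊕ 0F = 32.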